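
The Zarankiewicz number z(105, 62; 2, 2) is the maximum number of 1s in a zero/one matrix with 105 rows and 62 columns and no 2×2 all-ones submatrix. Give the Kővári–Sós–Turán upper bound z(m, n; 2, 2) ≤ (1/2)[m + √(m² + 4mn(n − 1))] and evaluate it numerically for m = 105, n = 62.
z(105, 62; 2, 2) ≤ (1/2)[105 + √(105² + 4·105·62·61)] = (1/2)[105 + √1599465] = 684.8498

Kővári–Sós–Turán: let r_1, ..., r_105 be the row sums and z = Σ r_i the total number of 1s. Each pair of columns can share at most one row with both entries 1 (else a 2×2 all-ones block appears), so Σ_i C(r_i, 2) ≤ C(62, 2) = 1891. By convexity Σ_i C(r_i, 2) ≥ 105·C(z/105, 2) = z(z − 105)/(2·105), giving z² − 105z − 105·62·61 ≤ 0 and hence z ≤ (1/2)[105 + √(11025 + 4·397110)] = (1/2)[105 + √1599465] ≈ (1/2)(105 + 1264.6996) = 684.8498.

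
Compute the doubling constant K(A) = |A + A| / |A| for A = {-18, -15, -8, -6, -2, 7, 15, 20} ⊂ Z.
K = |A + A| / |A| = 33/8

Enumerate A + A = {a + b : a, b ∈ A}. With |A| = 8, there are |A|^2 = 64 ordered sum pairs; collecting distinct values, A + A = {-36, -33, -30, -26, -24, -23, -21, -20, -17, -16, -14, -12, -11, -10, -8, -4, -3, -1, 0, 1, 2, 5, 7, 9, 12, 13, 14, 18, 22, 27, 30, 35, 40}, so |A + A| = 33. Thus K = 33/8. For comparison, the minimum possible |A + A| over all 8-element sets is 2·8 − 1 = 15 (so min K = 15/8), attained only by arithmetic progressions.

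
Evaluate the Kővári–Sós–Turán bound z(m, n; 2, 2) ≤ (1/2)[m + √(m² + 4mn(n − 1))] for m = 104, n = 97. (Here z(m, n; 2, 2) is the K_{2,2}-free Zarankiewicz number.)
z(104, 97; 2, 2) ≤ (1/2)[104 + √(104² + 4·104·97·96)] = (1/2)[104 + √3884608] = 1037.4704

Kővári–Sós–Turán: let r_1, ..., r_104 be the row sums and z = Σ r_i the total number of 1s. Each pair of columns can share at most one row with both entries 1 (else a 2×2 all-ones block appears), so Σ_i C(r_i, 2) ≤ C(97, 2) = 4656. By convexity Σ_i C(r_i, 2) ≥ 104·C(z/104, 2) = z(z − 104)/(2·104), giving z² − 104z − 104·97·96 ≤ 0 and hence z ≤ (1/2)[104 + √(10816 + 4·968448)] = (1/2)[104 + √3884608] ≈ (1/2)(104 + 1970.9409) = 1037.4704.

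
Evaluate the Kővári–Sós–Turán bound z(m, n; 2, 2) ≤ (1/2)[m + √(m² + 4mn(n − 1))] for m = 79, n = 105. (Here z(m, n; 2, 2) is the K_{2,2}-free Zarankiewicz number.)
z(79, 105; 2, 2) ≤ (1/2)[79 + √(79² + 4·79·105·104)] = (1/2)[79 + √3456961] = 969.1452

Kővári–Sós–Turán: let r_1, ..., r_79 be the row sums and z = Σ r_i the total number of 1s. Each pair of columns can share at most one row with both entries 1 (else a 2×2 all-ones block appears), so Σ_i C(r_i, 2) ≤ C(105, 2) = 5460. By convexity Σ_i C(r_i, 2) ≥ 79·C(z/79, 2) = z(z − 79)/(2·79), giving z² − 79z − 79·105·104 ≤ 0 and hence z ≤ (1/2)[79 + √(6241 + 4·862680)] = (1/2)[79 + √3456961] ≈ (1/2)(79 + 1859.2905) = 969.1452.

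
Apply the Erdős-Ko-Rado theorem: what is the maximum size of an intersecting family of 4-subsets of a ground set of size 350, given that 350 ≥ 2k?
max |F| = C(349, 3) = 7023974

The Erdős-Ko-Rado theorem states: for n ≥ 2k, an intersecting family of k-subsets of an n-element set has size at most C(n − 1, k − 1), with equality for 'star' families {A ⊆ [n] : |A| = k, i ∈ A} (fix an element i). For n = 350, k = 4: C(349, 3) = 7023974.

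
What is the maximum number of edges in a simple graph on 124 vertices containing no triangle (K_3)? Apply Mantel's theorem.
ex(124, K_3) = ⌊124^2/4⌋ = 3844

Mantel (1907): a triangle-free graph on n vertices has at most ⌊n^2/4⌋ edges, with equality for the complete bipartite graph K_{⌊n/2⌋, ⌈n/2⌉}. For n = 124: ⌊124^2/4⌋ = ⌊15376/4⌋ = 3844. The extremal graph is K_{62, 62}, which has 62·62 = 3844 edges.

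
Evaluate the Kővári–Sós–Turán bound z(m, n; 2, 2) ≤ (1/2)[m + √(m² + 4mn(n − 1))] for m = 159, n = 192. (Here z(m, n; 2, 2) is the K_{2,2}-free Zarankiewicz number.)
z(159, 192; 2, 2) ≤ (1/2)[159 + √(159² + 4·159·192·191)] = (1/2)[159 + √23348673] = 2495.5232

Kővári–Sós–Turán: let r_1, ..., r_159 be the row sums and z = Σ r_i the total number of 1s. Each pair of columns can share at most one row with both entries 1 (else a 2×2 all-ones block appears), so Σ_i C(r_i, 2) ≤ C(192, 2) = 18336. By convexity Σ_i C(r_i, 2) ≥ 159·C(z/159, 2) = z(z − 159)/(2·159), giving z² − 159z − 159·192·191 ≤ 0 and hence z ≤ (1/2)[159 + √(25281 + 4·5830848)] = (1/2)[159 + √23348673] ≈ (1/2)(159 + 4832.0465) = 2495.5232.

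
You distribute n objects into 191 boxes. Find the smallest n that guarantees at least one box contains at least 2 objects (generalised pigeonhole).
n = (2 − 1)·191 + 1 = 192

By the generalised pigeonhole principle, to guarantee some box contains ≥ r objects we need more than (r − 1) · k objects total. Threshold: n = (r − 1) · k + 1. With r = 2 and k = 191: n = 1 · 191 + 1 = 191 + 1 = 192. For n = 191 = 1 · 191, we can put exactly 1 objects in every box, avoiding 2 in any single one — so 192 is tight.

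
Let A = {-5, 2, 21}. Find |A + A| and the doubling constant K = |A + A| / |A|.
K = |A + A| / |A| = 6/3 = 2

Enumerate A + A = {a + b : a, b ∈ A}. With |A| = 3, there are |A|^2 = 9 ordered sum pairs; collecting distinct values, A + A = {-10, -3, 4, 16, 23, 42}, so |A + A| = 6. Thus K = 6/3 = 2. For comparison, the minimum possible |A + A| over all 3-element sets is 2·3 − 1 = 5 (so min K = 5/3), attained only by arithmetic progressions.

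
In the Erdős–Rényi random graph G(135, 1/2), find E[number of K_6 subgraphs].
E[# K_6] = C(135, 6) · (1/2)^C(6, 2) = 7511839335 / 2^15 ≈ 229243.143768

For each 6-subset S of vertices (there are C(135, 6) = 7511839335 such S), let X_S = 1 if S induces a K_6 (all C(6, 2) = 15 edges present). Then P(X_S = 1) = (1/2)^15 = 1/32768. By linearity of expectation, E[# K_6] = C(135, 6) · (1/2)^15 = 7511839335 / 32768 ≈ 229243.143768.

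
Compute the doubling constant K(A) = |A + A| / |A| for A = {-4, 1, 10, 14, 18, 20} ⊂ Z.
K = |A + A| / |A| = 20/6 = 10/3

Enumerate A + A = {a + b : a, b ∈ A}. With |A| = 6, there are |A|^2 = 36 ordered sum pairs; collecting distinct values, A + A = {-8, -3, 2, 6, 10, 11, 14, 15, 16, 19, 20, 21, 24, 28, 30, 32, 34, 36, 38, 40}, so |A + A| = 20. Thus K = 20/6 = 10/3. For comparison, the minimum possible |A + A| over all 6-element sets is 2·6 − 1 = 11 (so min K = 11/6), attained only by arithmetic progressions.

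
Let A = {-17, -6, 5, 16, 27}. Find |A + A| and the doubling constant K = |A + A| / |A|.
K = |A + A| / |A| = 9/5

Enumerate A + A = {a + b : a, b ∈ A}. With |A| = 5, there are |A|^2 = 25 ordered sum pairs; collecting distinct values, A + A = {-34, -23, -12, -1, 10, 21, 32, 43, 54}, so |A + A| = 9. Thus K = 9/5. Here |A + A| = 2|A| − 1 = 9, the minimum possible — so K = 9/5 is minimal, which holds iff A is an arithmetic progression.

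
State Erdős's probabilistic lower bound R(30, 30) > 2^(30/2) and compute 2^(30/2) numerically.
2^(30/2) = 32768; so R(30, 30) > 32768

Colour each edge of K_n uniformly at random with red/blue. The expected number of monochromatic K_30 is C(n, 30) · 2 · 2^(−C(30,2)). If C(n, 30) · 2^(1 − C(30,2)) < 1, then with positive probability no monochromatic K_30 exists, so R(30, 30) > n. The standard estimate C(n, 30) ≤ n^30/30! shows this inequality holds whenever n ≤ 2^(30/2) (since 30! · 2^(C(30,2) − 1) > 2^(30^2/2) ≥ n^30). Hence R(30, 30) > 2^(30/2) = 32768.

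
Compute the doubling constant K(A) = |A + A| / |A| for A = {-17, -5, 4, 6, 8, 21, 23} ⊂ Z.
K = |A + A| / |A| = 24/7

Enumerate A + A = {a + b : a, b ∈ A}. With |A| = 7, there are |A|^2 = 49 ordered sum pairs; collecting distinct values, A + A = {-34, -22, -13, -11, -10, -9, -1, 1, 3, 4, 6, 8, 10, 12, 14, 16, 18, 25, 27, 29, 31, 42, 44, 46}, so |A + A| = 24. Thus K = 24/7. For comparison, the minimum possible |A + A| over all 7-element sets is 2·7 − 1 = 13 (so min K = 13/7), attained only by arithmetic progressions.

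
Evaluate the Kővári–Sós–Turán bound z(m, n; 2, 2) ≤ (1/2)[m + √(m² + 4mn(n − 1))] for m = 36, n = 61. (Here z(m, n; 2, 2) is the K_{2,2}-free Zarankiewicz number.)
z(36, 61; 2, 2) ≤ (1/2)[36 + √(36² + 4·36·61·60)] = (1/2)[36 + √528336] = 381.4336

Kővári–Sós–Turán: let r_1, ..., r_36 be the row sums and z = Σ r_i the total number of 1s. Each pair of columns can share at most one row with both entries 1 (else a 2×2 all-ones block appears), so Σ_i C(r_i, 2) ≤ C(61, 2) = 1830. By convexity Σ_i C(r_i, 2) ≥ 36·C(z/36, 2) = z(z − 36)/(2·36), giving z² − 36z − 36·61·60 ≤ 0 and hence z ≤ (1/2)[36 + √(1296 + 4·131760)] = (1/2)[36 + √528336] ≈ (1/2)(36 + 726.8673) = 381.4336.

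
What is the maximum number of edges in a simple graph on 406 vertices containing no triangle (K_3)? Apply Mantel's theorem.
ex(406, K_3) = ⌊406^2/4⌋ = 41209

Mantel (1907): a triangle-free graph on n vertices has at most ⌊n^2/4⌋ edges, with equality for the complete bipartite graph K_{⌊n/2⌋, ⌈n/2⌉}. For n = 406: ⌊406^2/4⌋ = ⌊164836/4⌋ = 41209. The extremal graph is K_{203, 203}, which has 203·203 = 41209 edges.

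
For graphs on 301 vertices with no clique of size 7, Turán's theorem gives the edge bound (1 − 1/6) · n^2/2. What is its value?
Turán density bound = (5/6) · 301^2/2 = 453005/12 ≈ 37750.4167

Turán's theorem: ex(n, K_{r+1}) is achieved by the complete r-partite Turán graph T(n, r) with parts as balanced as possible, and is at most (1 − 1/r) · n^2/2. For r = 6, n = 301: the density bound is (5/6) · 90601/2 = 453005/12 ≈ 37750.4167. The integer-valued extremum is e(T(301, 6)) = 37750, which is strictly less than the density bound 453005/12 since 6 ∤ 301 (the parts of T(301, 6) cannot all be equal).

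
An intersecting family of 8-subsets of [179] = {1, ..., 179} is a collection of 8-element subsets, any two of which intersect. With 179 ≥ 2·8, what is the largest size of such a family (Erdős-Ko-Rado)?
max |F| = C(178, 7) = 996867063280

Erdős-Ko-Rado (1961): when n ≥ 2k, max |F| = C(n−1, k−1). The bound is attained by the star {A : i ∈ A} for any fixed i ∈ [n]. Here C(179−1, 8−1) = C(178, 7) = 996867063280.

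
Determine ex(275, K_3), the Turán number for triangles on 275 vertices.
ex(275, K_3) = ⌊275^2/4⌋ = 18906

Mantel (1907): a triangle-free graph on n vertices has at most ⌊n^2/4⌋ edges, with equality for the complete bipartite graph K_{⌊n/2⌋, ⌈n/2⌉}. For n = 275: ⌊275^2/4⌋ = ⌊75625/4⌋ = 18906. The extremal graph is K_{137, 138}, which has 137·138 = 18906 edges.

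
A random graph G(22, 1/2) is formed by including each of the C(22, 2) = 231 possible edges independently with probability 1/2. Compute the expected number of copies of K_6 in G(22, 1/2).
E[# K_6] = C(22, 6) · (1/2)^C(6, 2) = 74613 / 2^15 ≈ 2.277008

For each 6-subset S of vertices (there are C(22, 6) = 74613 such S), let X_S = 1 if S induces a K_6 (all C(6, 2) = 15 edges present). Then P(X_S = 1) = (1/2)^15 = 1/32768. By linearity of expectation, E[# K_6] = C(22, 6) · (1/2)^15 = 74613 / 32768 ≈ 2.277008.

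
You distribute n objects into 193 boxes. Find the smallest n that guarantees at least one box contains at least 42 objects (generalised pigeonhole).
n = (42 − 1)·193 + 1 = 7914

By the generalised pigeonhole principle, to guarantee some box contains ≥ r objects we need more than (r − 1) · k objects total. Threshold: n = (r − 1) · k + 1. With r = 42 and k = 193: n = 41 · 193 + 1 = 7913 + 1 = 7914. For n = 7913 = 41 · 193, we can put exactly 41 objects in every box, avoiding 42 in any single one — so 7914 is tight.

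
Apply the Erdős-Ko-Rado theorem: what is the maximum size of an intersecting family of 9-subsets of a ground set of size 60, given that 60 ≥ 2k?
max |F| = C(59, 8) = 2217471399

Erdős-Ko-Rado (1961): when n ≥ 2k, max |F| = C(n−1, k−1). The bound is attained by the star {A : i ∈ A} for any fixed i ∈ [n]. Here C(60−1, 9−1) = C(59, 8) = 2217471399.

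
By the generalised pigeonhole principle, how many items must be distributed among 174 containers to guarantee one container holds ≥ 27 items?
n = (27 − 1)·174 + 1 = 4525

By the generalised pigeonhole principle, to guarantee some box contains ≥ r objects we need more than (r − 1) · k objects total. Threshold: n = (r − 1) · k + 1. With r = 27 and k = 174: n = 26 · 174 + 1 = 4524 + 1 = 4525. For n = 4524 = 26 · 174, we can put exactly 26 objects in every box, avoiding 27 in any single one — so 4525 is tight.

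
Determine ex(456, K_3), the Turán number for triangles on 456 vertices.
ex(456, K_3) = ⌊456^2/4⌋ = 51984

Mantel (1907): a triangle-free graph on n vertices has at most ⌊n^2/4⌋ edges, with equality for the complete bipartite graph K_{⌊n/2⌋, ⌈n/2⌉}. For n = 456: ⌊456^2/4⌋ = ⌊207936/4⌋ = 51984. The extremal graph is K_{228, 228}, which has 228·228 = 51984 edges.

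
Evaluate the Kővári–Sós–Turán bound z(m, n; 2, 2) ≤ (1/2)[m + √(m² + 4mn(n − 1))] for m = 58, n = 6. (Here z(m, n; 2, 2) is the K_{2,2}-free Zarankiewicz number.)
z(58, 6; 2, 2) ≤ (1/2)[58 + √(58² + 4·58·6·5)] = (1/2)[58 + √10324] = 79.8035

Kővári–Sós–Turán: let r_1, ..., r_58 be the row sums and z = Σ r_i the total number of 1s. Each pair of columns can share at most one row with both entries 1 (else a 2×2 all-ones block appears), so Σ_i C(r_i, 2) ≤ C(6, 2) = 15. By convexity Σ_i C(r_i, 2) ≥ 58·C(z/58, 2) = z(z − 58)/(2·58), giving z² − 58z − 58·6·5 ≤ 0 and hence z ≤ (1/2)[58 + √(3364 + 4·1740)] = (1/2)[58 + √10324] ≈ (1/2)(58 + 101.6071) = 79.8035.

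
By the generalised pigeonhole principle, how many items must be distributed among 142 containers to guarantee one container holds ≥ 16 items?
n = (16 − 1)·142 + 1 = 2131

By the generalised pigeonhole principle, to guarantee some box contains ≥ r objects we need more than (r − 1) · k objects total. Threshold: n = (r − 1) · k + 1. With r = 16 and k = 142: n = 15 · 142 + 1 = 2130 + 1 = 2131. For n = 2130 = 15 · 142, we can put exactly 15 objects in every box, avoiding 16 in any single one — so 2131 is tight.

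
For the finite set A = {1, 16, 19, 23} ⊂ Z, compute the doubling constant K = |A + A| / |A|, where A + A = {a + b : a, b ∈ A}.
K = |A + A| / |A| = 10/4 = 5/2

Enumerate A + A = {a + b : a, b ∈ A}. With |A| = 4, there are |A|^2 = 16 ordered sum pairs; collecting distinct values, A + A = {2, 17, 20, 24, 32, 35, 38, 39, 42, 46}, so |A + A| = 10. Thus K = 10/4 = 5/2. For comparison, the minimum possible |A + A| over all 4-element sets is 2·4 − 1 = 7 (so min K = 7/4), attained only by arithmetic progressions.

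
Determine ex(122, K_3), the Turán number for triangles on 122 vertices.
ex(122, K_3) = ⌊122^2/4⌋ = 3721

Mantel (1907): a triangle-free graph on n vertices has at most ⌊n^2/4⌋ edges, with equality for the complete bipartite graph K_{⌊n/2⌋, ⌈n/2⌉}. For n = 122: ⌊122^2/4⌋ = ⌊14884/4⌋ = 3721. The extremal graph is K_{61, 61}, which has 61·61 = 3721 edges.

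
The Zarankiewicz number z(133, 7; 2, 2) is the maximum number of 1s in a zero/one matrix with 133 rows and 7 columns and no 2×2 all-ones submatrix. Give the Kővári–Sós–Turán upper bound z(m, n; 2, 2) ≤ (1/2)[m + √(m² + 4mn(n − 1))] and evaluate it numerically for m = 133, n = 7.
z(133, 7; 2, 2) ≤ (1/2)[133 + √(133² + 4·133·7·6)] = (1/2)[133 + √40033] = 166.5412

Kővári–Sós–Turán: let r_1, ..., r_133 be the row sums and z = Σ r_i the total number of 1s. Each pair of columns can share at most one row with both entries 1 (else a 2×2 all-ones block appears), so Σ_i C(r_i, 2) ≤ C(7, 2) = 21. By convexity Σ_i C(r_i, 2) ≥ 133·C(z/133, 2) = z(z − 133)/(2·133), giving z² − 133z − 133·7·6 ≤ 0 and hence z ≤ (1/2)[133 + √(17689 + 4·5586)] = (1/2)[133 + √40033] ≈ (1/2)(133 + 200.0825) = 166.5412.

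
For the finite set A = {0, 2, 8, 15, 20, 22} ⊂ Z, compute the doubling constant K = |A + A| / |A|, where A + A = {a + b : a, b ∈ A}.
K = |A + A| / |A| = 19/6

Enumerate A + A = {a + b : a, b ∈ A}. With |A| = 6, there are |A|^2 = 36 ordered sum pairs; collecting distinct values, A + A = {0, 2, 4, 8, 10, 15, 16, 17, 20, 22, 23, 24, 28, 30, 35, 37, 40, 42, 44}, so |A + A| = 19. Thus K = 19/6. For comparison, the minimum possible |A + A| over all 6-element sets is 2·6 − 1 = 11 (so min K = 11/6), attained only by arithmetic progressions.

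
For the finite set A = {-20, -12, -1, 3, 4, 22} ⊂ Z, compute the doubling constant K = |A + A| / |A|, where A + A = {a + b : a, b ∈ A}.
K = |A + A| / |A| = 20/6 = 10/3

Enumerate A + A = {a + b : a, b ∈ A}. With |A| = 6, there are |A|^2 = 36 ordered sum pairs; collecting distinct values, A + A = {-40, -32, -24, -21, -17, -16, -13, -9, -8, -2, 2, 3, 6, 7, 8, 10, 21, 25, 26, 44}, so |A + A| = 20. Thus K = 20/6 = 10/3. For comparison, the minimum possible |A + A| over all 6-element sets is 2·6 − 1 = 11 (so min K = 11/6), attained only by arithmetic progressions.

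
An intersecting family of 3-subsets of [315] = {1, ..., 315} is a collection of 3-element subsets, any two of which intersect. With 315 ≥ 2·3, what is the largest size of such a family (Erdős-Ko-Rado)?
max |F| = C(314, 2) = 49141

The Erdős-Ko-Rado theorem states: for n ≥ 2k, an intersecting family of k-subsets of an n-element set has size at most C(n − 1, k − 1), with equality for 'star' families {A ⊆ [n] : |A| = k, i ∈ A} (fix an element i). For n = 315, k = 3: C(314, 2) = 49141.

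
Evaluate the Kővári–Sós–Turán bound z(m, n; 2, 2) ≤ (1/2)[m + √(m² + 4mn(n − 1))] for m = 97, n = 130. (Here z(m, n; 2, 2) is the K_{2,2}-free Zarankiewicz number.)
z(97, 130; 2, 2) ≤ (1/2)[97 + √(97² + 4·97·130·129)] = (1/2)[97 + √6516169] = 1324.8394

Kővári–Sós–Turán: let r_1, ..., r_97 be the row sums and z = Σ r_i the total number of 1s. Each pair of columns can share at most one row with both entries 1 (else a 2×2 all-ones block appears), so Σ_i C(r_i, 2) ≤ C(130, 2) = 8385. By convexity Σ_i C(r_i, 2) ≥ 97·C(z/97, 2) = z(z − 97)/(2·97), giving z² − 97z − 97·130·129 ≤ 0 and hence z ≤ (1/2)[97 + √(9409 + 4·1626690)] = (1/2)[97 + √6516169] ≈ (1/2)(97 + 2552.6788) = 1324.8394.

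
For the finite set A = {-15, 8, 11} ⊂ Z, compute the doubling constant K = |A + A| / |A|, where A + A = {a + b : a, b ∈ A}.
K = |A + A| / |A| = 6/3 = 2

Enumerate A + A = {a + b : a, b ∈ A}. With |A| = 3, there are |A|^2 = 9 ordered sum pairs; collecting distinct values, A + A = {-30, -7, -4, 16, 19, 22}, so |A + A| = 6. Thus K = 6/3 = 2. For comparison, the minimum possible |A + A| over all 3-element sets is 2·3 − 1 = 5 (so min K = 5/3), attained only by arithmetic progressions.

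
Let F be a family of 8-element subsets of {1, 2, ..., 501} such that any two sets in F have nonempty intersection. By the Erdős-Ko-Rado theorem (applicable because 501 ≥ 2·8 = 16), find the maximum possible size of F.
max |F| = C(500, 7) = 1486071034734000

Erdős-Ko-Rado (1961): when n ≥ 2k, max |F| = C(n−1, k−1). The bound is attained by the star {A : i ∈ A} for any fixed i ∈ [n]. Here C(501−1, 8−1) = C(500, 7) = 1486071034734000.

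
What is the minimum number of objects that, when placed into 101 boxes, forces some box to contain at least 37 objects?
n = (37 − 1)·101 + 1 = 3637

By the generalised pigeonhole principle, to guarantee some box contains ≥ r objects we need more than (r − 1) · k objects total. Threshold: n = (r − 1) · k + 1. With r = 37 and k = 101: n = 36 · 101 + 1 = 3636 + 1 = 3637. For n = 3636 = 36 · 101, we can put exactly 36 objects in every box, avoiding 37 in any single one — so 3637 is tight.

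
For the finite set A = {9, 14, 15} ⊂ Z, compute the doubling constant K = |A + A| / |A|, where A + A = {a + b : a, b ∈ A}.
K = |A + A| / |A| = 6/3 = 2

Enumerate A + A = {a + b : a, b ∈ A}. With |A| = 3, there are |A|^2 = 9 ordered sum pairs; collecting distinct values, A + A = {18, 23, 24, 28, 29, 30}, so |A + A| = 6. Thus K = 6/3 = 2. For comparison, the minimum possible |A + A| over all 3-element sets is 2·3 − 1 = 5 (so min K = 5/3), attained only by arithmetic progressions.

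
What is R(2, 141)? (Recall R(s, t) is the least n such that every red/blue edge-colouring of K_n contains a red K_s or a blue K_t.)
R(2, 141) = 141

R(2, k) = k for all k ≥ 2: in a 2-colouring of K_k, either some edge is red (a red K_2) or all edges are blue (a blue K_k). And K_{140} coloured all-blue has no blue K_141, so R(2, 141) > 140. Hence R(2, 141) = 141.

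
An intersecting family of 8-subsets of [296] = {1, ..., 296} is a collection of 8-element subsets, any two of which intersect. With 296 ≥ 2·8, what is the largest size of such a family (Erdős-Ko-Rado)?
max |F| = C(295, 7) = 35906916468745

Erdős-Ko-Rado (1961): when n ≥ 2k, max |F| = C(n−1, k−1). The bound is attained by the star {A : i ∈ A} for any fixed i ∈ [n]. Here C(296−1, 8−1) = C(295, 7) = 35906916468745.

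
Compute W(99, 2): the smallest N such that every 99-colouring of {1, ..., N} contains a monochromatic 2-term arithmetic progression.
W(99, 2) = 99 + 1 = 100

A 2-term AP is any pair of integers, so a monochromatic 2-AP exists iff some colour is used at least twice. With 99 colours, the colouring i ↦ i on {1, ..., 99} uses each colour once, avoiding any monochromatic pair, so W(99, 2) > 99. For {1, ..., 100}, pigeonhole forces two integers of the same colour, which form a monochromatic 2-AP. Hence W(99, 2) = 100.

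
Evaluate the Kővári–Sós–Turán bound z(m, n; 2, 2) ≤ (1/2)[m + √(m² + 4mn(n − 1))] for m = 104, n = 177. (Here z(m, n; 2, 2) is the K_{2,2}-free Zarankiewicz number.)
z(104, 177; 2, 2) ≤ (1/2)[104 + √(104² + 4·104·177·176)] = (1/2)[104 + √12970048] = 1852.6976

Kővári–Sós–Turán: let r_1, ..., r_104 be the row sums and z = Σ r_i the total number of 1s. Each pair of columns can share at most one row with both entries 1 (else a 2×2 all-ones block appears), so Σ_i C(r_i, 2) ≤ C(177, 2) = 15576. By convexity Σ_i C(r_i, 2) ≥ 104·C(z/104, 2) = z(z − 104)/(2·104), giving z² − 104z − 104·177·176 ≤ 0 and hence z ≤ (1/2)[104 + √(10816 + 4·3239808)] = (1/2)[104 + √12970048] ≈ (1/2)(104 + 3601.3953) = 1852.6976.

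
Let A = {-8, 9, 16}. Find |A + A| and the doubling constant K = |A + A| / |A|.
K = |A + A| / |A| = 6/3 = 2

Enumerate A + A = {a + b : a, b ∈ A}. With |A| = 3, there are |A|^2 = 9 ordered sum pairs; collecting distinct values, A + A = {-16, 1, 8, 18, 25, 32}, so |A + A| = 6. Thus K = 6/3 = 2. For comparison, the minimum possible |A + A| over all 3-element sets is 2·3 − 1 = 5 (so min K = 5/3), attained only by arithmetic progressions.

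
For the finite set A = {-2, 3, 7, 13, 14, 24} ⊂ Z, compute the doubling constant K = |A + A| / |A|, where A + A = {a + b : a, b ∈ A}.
K = |A + A| / |A| = 20/6 = 10/3

Enumerate A + A = {a + b : a, b ∈ A}. With |A| = 6, there are |A|^2 = 36 ordered sum pairs; collecting distinct values, A + A = {-4, 1, 5, 6, 10, 11, 12, 14, 16, 17, 20, 21, 22, 26, 27, 28, 31, 37, 38, 48}, so |A + A| = 20. Thus K = 20/6 = 10/3. For comparison, the minimum possible |A + A| over all 6-element sets is 2·6 − 1 = 11 (so min K = 11/6), attained only by arithmetic progressions.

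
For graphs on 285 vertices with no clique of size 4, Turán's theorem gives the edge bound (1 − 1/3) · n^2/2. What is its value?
Turán density bound = (2/3) · 285^2/2 = 27075

Turán's theorem: ex(n, K_{r+1}) is achieved by the complete r-partite Turán graph T(n, r) with parts as balanced as possible, and is at most (1 − 1/r) · n^2/2. For r = 3, n = 285: the density bound is (2/3) · 81225/2 = 27075. Since 3 ∣ 285, the Turán graph T(285, 3) has parts of equal size 95, and its edge count e(T(285, 3)) = 27075 attains the density bound exactly.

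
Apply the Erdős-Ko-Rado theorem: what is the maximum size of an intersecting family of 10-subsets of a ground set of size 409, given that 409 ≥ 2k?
max |F| = C(408, 9) = 789931485515343600

The Erdős-Ko-Rado theorem states: for n ≥ 2k, an intersecting family of k-subsets of an n-element set has size at most C(n − 1, k − 1), with equality for 'star' families {A ⊆ [n] : |A| = k, i ∈ A} (fix an element i). For n = 409, k = 10: C(408, 9) = 789931485515343600.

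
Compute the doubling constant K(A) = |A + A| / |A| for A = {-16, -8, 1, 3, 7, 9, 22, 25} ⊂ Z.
K = |A + A| / |A| = 32/8 = 4

Enumerate A + A = {a + b : a, b ∈ A}. With |A| = 8, there are |A|^2 = 64 ordered sum pairs; collecting distinct values, A + A = {-32, -24, -16, -15, -13, -9, -7, -5, -1, 1, 2, 4, 6, 8, 9, 10, 12, 14, 16, 17, 18, 23, 25, 26, 28, 29, 31, 32, 34, 44, 47, 50}, so |A + A| = 32. Thus K = 32/8 = 4. For comparison, the minimum possible |A + A| over all 8-element sets is 2·8 − 1 = 15 (so min K = 15/8), attained only by arithmetic progressions.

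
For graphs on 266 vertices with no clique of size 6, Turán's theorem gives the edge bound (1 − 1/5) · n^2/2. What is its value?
Turán density bound = (4/5) · 266^2/2 = 141512/5 ≈ 28302.4

Turán's theorem: ex(n, K_{r+1}) is achieved by the complete r-partite Turán graph T(n, r) with parts as balanced as possible, and is at most (1 − 1/r) · n^2/2. For r = 5, n = 266: the density bound is (4/5) · 70756/2 = 141512/5 ≈ 28302.4. The integer-valued extremum is e(T(266, 5)) = 28302, which is strictly less than the density bound 141512/5 since 5 ∤ 266 (the parts of T(266, 5) cannot all be equal).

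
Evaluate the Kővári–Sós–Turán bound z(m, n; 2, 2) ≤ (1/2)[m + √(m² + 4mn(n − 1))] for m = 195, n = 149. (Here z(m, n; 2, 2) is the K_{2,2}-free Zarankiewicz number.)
z(195, 149; 2, 2) ≤ (1/2)[195 + √(195² + 4·195·149·148)] = (1/2)[195 + √17238585] = 2173.4687

Kővári–Sós–Turán: let r_1, ..., r_195 be the row sums and z = Σ r_i the total number of 1s. Each pair of columns can share at most one row with both entries 1 (else a 2×2 all-ones block appears), so Σ_i C(r_i, 2) ≤ C(149, 2) = 11026. By convexity Σ_i C(r_i, 2) ≥ 195·C(z/195, 2) = z(z − 195)/(2·195), giving z² − 195z − 195·149·148 ≤ 0 and hence z ≤ (1/2)[195 + √(38025 + 4·4300140)] = (1/2)[195 + √17238585] ≈ (1/2)(195 + 4151.9375) = 2173.4687.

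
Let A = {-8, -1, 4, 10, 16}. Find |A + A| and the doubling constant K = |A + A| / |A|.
K = |A + A| / |A| = 13/5

Enumerate A + A = {a + b : a, b ∈ A}. With |A| = 5, there are |A|^2 = 25 ordered sum pairs; collecting distinct values, A + A = {-16, -9, -4, -2, 2, 3, 8, 9, 14, 15, 20, 26, 32}, so |A + A| = 13. Thus K = 13/5. For comparison, the minimum possible |A + A| over all 5-element sets is 2·5 − 1 = 9 (so min K = 9/5), attained only by arithmetic progressions.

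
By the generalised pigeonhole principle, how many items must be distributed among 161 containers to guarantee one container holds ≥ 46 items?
n = (46 − 1)·161 + 1 = 7246

By the generalised pigeonhole principle, to guarantee some box contains ≥ r objects we need more than (r − 1) · k objects total. Threshold: n = (r − 1) · k + 1. With r = 46 and k = 161: n = 45 · 161 + 1 = 7245 + 1 = 7246. For n = 7245 = 45 · 161, we can put exactly 45 objects in every box, avoiding 46 in any single one — so 7246 is tight.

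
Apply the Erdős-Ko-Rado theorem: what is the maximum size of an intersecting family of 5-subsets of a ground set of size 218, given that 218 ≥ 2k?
max |F| = C(217, 4) = 89857530

Erdős-Ko-Rado (1961): when n ≥ 2k, max |F| = C(n−1, k−1). The bound is attained by the star {A : i ∈ A} for any fixed i ∈ [n]. Here C(218−1, 5−1) = C(217, 4) = 89857530.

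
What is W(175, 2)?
W(175, 2) = 175 + 1 = 176

A 2-term AP is any pair of integers, so a monochromatic 2-AP exists iff some colour is used at least twice. With 175 colours, the colouring i ↦ i on {1, ..., 175} uses each colour once, avoiding any monochromatic pair, so W(175, 2) > 175. For {1, ..., 176}, pigeonhole forces two integers of the same colour, which form a monochromatic 2-AP. Hence W(175, 2) = 176.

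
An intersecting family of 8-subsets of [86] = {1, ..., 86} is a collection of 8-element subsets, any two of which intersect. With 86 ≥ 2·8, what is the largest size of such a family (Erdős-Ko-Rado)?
max |F| = C(85, 7) = 4935847320

The Erdős-Ko-Rado theorem states: for n ≥ 2k, an intersecting family of k-subsets of an n-element set has size at most C(n − 1, k − 1), with equality for 'star' families {A ⊆ [n] : |A| = k, i ∈ A} (fix an element i). For n = 86, k = 8: C(85, 7) = 4935847320.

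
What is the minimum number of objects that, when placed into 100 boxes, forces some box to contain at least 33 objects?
n = (33 − 1)·100 + 1 = 3201

By the generalised pigeonhole principle, to guarantee some box contains ≥ r objects we need more than (r − 1) · k objects total. Threshold: n = (r − 1) · k + 1. With r = 33 and k = 100: n = 32 · 100 + 1 = 3200 + 1 = 3201. For n = 3200 = 32 · 100, we can put exactly 32 objects in every box, avoiding 33 in any single one — so 3201 is tight.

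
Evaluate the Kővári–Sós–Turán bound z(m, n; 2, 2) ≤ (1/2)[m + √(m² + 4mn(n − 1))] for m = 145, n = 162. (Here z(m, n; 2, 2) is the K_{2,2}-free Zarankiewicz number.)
z(145, 162; 2, 2) ≤ (1/2)[145 + √(145² + 4·145·162·161)] = (1/2)[145 + √15148585] = 2018.5592

Kővári–Sós–Turán: let r_1, ..., r_145 be the row sums and z = Σ r_i the total number of 1s. Each pair of columns can share at most one row with both entries 1 (else a 2×2 all-ones block appears), so Σ_i C(r_i, 2) ≤ C(162, 2) = 13041. By convexity Σ_i C(r_i, 2) ≥ 145·C(z/145, 2) = z(z − 145)/(2·145), giving z² − 145z − 145·162·161 ≤ 0 and hence z ≤ (1/2)[145 + √(21025 + 4·3781890)] = (1/2)[145 + √15148585] ≈ (1/2)(145 + 3892.1183) = 2018.5592.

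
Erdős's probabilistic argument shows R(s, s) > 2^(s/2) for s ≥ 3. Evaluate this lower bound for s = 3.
2^(3/2) = 2.8284; so R(3, 3) > 2.8284

Colour each edge of K_n uniformly at random with red/blue. The expected number of monochromatic K_3 is C(n, 3) · 2 · 2^(−C(3,2)). If C(n, 3) · 2^(1 − C(3,2)) < 1, then with positive probability no monochromatic K_3 exists, so R(3, 3) > n. The standard estimate C(n, 3) ≤ n^3/3! shows this inequality holds whenever n ≤ 2^(3/2) (since 3! · 2^(C(3,2) − 1) > 2^(3^2/2) ≥ n^3). Hence R(3, 3) > 2^(3/2) = 2.8284.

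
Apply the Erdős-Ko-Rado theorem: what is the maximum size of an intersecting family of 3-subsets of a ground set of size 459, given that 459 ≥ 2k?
max |F| = C(458, 2) = 104653

Erdős-Ko-Rado (1961): when n ≥ 2k, max |F| = C(n−1, k−1). The bound is attained by the star {A : i ∈ A} for any fixed i ∈ [n]. Here C(459−1, 3−1) = C(458, 2) = 104653.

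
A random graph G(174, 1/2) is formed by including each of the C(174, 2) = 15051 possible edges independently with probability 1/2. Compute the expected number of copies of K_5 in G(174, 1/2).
E[# K_5] = C(174, 5) · (1/2)^C(5, 2) = 1254260034 / 2^10 = 627130017/512 ≈ 1224863.314453

For each 5-subset S of vertices (there are C(174, 5) = 1254260034 such S), let X_S = 1 if S induces a K_5 (all C(5, 2) = 10 edges present). Then P(X_S = 1) = (1/2)^10 = 1/1024. By linearity of expectation, E[# K_5] = C(174, 5) · (1/2)^10 = 1254260034 / 1024 = 627130017/512 ≈ 1224863.314453.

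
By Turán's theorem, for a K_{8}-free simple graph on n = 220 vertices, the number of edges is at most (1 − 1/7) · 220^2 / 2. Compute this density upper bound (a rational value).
Turán density bound = (6/7) · 220^2/2 = 145200/7 ≈ 20742.8571

Turán's theorem: ex(n, K_{r+1}) is achieved by the complete r-partite Turán graph T(n, r) with parts as balanced as possible, and is at most (1 − 1/r) · n^2/2. For r = 7, n = 220: the density bound is (6/7) · 48400/2 = 145200/7 ≈ 20742.8571. The integer-valued extremum is e(T(220, 7)) = 20742, which is strictly less than the density bound 145200/7 since 7 ∤ 220 (the parts of T(220, 7) cannot all be equal).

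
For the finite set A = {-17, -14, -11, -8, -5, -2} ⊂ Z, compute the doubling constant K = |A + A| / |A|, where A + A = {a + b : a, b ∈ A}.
K = |A + A| / |A| = 11/6

Enumerate A + A = {a + b : a, b ∈ A}. With |A| = 6, there are |A|^2 = 36 ordered sum pairs; collecting distinct values, A + A = {-34, -31, -28, -25, -22, -19, -16, -13, -10, -7, -4}, so |A + A| = 11. Thus K = 11/6. Here |A + A| = 2|A| − 1 = 11, the minimum possible — so K = 11/6 is minimal, which holds iff A is an arithmetic progression.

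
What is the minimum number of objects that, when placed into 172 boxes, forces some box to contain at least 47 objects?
n = (47 − 1)·172 + 1 = 7913

By the generalised pigeonhole principle, to guarantee some box contains ≥ r objects we need more than (r − 1) · k objects total. Threshold: n = (r − 1) · k + 1. With r = 47 and k = 172: n = 46 · 172 + 1 = 7912 + 1 = 7913. For n = 7912 = 46 · 172, we can put exactly 46 objects in every box, avoiding 47 in any single one — so 7913 is tight.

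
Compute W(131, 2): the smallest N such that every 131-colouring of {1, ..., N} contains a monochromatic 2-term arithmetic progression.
W(131, 2) = 131 + 1 = 132

A 2-term AP is any pair of integers, so a monochromatic 2-AP exists iff some colour is used at least twice. With 131 colours, the colouring i ↦ i on {1, ..., 131} uses each colour once, avoiding any monochromatic pair, so W(131, 2) > 131. For {1, ..., 132}, pigeonhole forces two integers of the same colour, which form a monochromatic 2-AP. Hence W(131, 2) = 132.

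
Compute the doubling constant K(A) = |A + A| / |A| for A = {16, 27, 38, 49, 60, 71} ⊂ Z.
K = |A + A| / |A| = 11/6

Enumerate A + A = {a + b : a, b ∈ A}. With |A| = 6, there are |A|^2 = 36 ordered sum pairs; collecting distinct values, A + A = {32, 43, 54, 65, 76, 87, 98, 109, 120, 131, 142}, so |A + A| = 11. Thus K = 11/6. Here |A + A| = 2|A| − 1 = 11, the minimum possible — so K = 11/6 is minimal, which holds iff A is an arithmetic progression.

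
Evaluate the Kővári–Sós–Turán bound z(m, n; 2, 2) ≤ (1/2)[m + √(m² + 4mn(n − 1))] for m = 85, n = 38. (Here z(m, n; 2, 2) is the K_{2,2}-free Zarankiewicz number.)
z(85, 38; 2, 2) ≤ (1/2)[85 + √(85² + 4·85·38·37)] = (1/2)[85 + √485265] = 390.8048

Kővári–Sós–Turán: let r_1, ..., r_85 be the row sums and z = Σ r_i the total number of 1s. Each pair of columns can share at most one row with both entries 1 (else a 2×2 all-ones block appears), so Σ_i C(r_i, 2) ≤ C(38, 2) = 703. By convexity Σ_i C(r_i, 2) ≥ 85·C(z/85, 2) = z(z − 85)/(2·85), giving z² − 85z − 85·38·37 ≤ 0 and hence z ≤ (1/2)[85 + √(7225 + 4·119510)] = (1/2)[85 + √485265] ≈ (1/2)(85 + 696.6096) = 390.8048.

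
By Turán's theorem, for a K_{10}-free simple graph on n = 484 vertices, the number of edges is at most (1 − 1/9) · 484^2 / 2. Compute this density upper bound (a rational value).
Turán density bound = (8/9) · 484^2/2 = 937024/9 ≈ 104113.7778

Turán's theorem: ex(n, K_{r+1}) is achieved by the complete r-partite Turán graph T(n, r) with parts as balanced as possible, and is at most (1 − 1/r) · n^2/2. For r = 9, n = 484: the density bound is (8/9) · 234256/2 = 937024/9 ≈ 104113.7778. The integer-valued extremum is e(T(484, 9)) = 104113, which is strictly less than the density bound 937024/9 since 9 ∤ 484 (the parts of T(484, 9) cannot all be equal).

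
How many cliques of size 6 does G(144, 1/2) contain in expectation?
E[# K_6] = C(144, 6) · (1/2)^C(6, 2) = 11143364232 / 2^15 = 1392920529/4096 ≈ 340068.488525

For each 6-subset S of vertices (there are C(144, 6) = 11143364232 such S), let X_S = 1 if S induces a K_6 (all C(6, 2) = 15 edges present). Then P(X_S = 1) = (1/2)^15 = 1/32768. By linearity of expectation, E[# K_6] = C(144, 6) · (1/2)^15 = 11143364232 / 32768 = 1392920529/4096 ≈ 340068.488525.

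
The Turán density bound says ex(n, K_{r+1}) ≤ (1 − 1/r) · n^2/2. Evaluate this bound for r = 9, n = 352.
Turán density bound = (8/9) · 352^2/2 = 495616/9 ≈ 55068.4444

Turán's theorem: ex(n, K_{r+1}) is achieved by the complete r-partite Turán graph T(n, r) with parts as balanced as possible, and is at most (1 − 1/r) · n^2/2. For r = 9, n = 352: the density bound is (8/9) · 123904/2 = 495616/9 ≈ 55068.4444. The integer-valued extremum is e(T(352, 9)) = 55068, which is strictly less than the density bound 495616/9 since 9 ∤ 352 (the parts of T(352, 9) cannot all be equal).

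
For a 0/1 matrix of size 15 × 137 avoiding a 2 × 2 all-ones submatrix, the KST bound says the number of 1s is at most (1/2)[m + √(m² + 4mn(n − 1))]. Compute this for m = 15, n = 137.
z(15, 137; 2, 2) ≤ (1/2)[15 + √(15² + 4·15·137·136)] = (1/2)[15 + √1118145] = 536.2119

Kővári–Sós–Turán: let r_1, ..., r_15 be the row sums and z = Σ r_i the total number of 1s. Each pair of columns can share at most one row with both entries 1 (else a 2×2 all-ones block appears), so Σ_i C(r_i, 2) ≤ C(137, 2) = 9316. By convexity Σ_i C(r_i, 2) ≥ 15·C(z/15, 2) = z(z − 15)/(2·15), giving z² − 15z − 15·137·136 ≤ 0 and hence z ≤ (1/2)[15 + √(225 + 4·279480)] = (1/2)[15 + √1118145] ≈ (1/2)(15 + 1057.4238) = 536.2119.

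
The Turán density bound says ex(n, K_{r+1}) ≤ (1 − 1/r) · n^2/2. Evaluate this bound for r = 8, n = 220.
Turán density bound = (7/8) · 220^2/2 = 21175

Turán's theorem: ex(n, K_{r+1}) is achieved by the complete r-partite Turán graph T(n, r) with parts as balanced as possible, and is at most (1 − 1/r) · n^2/2. For r = 8, n = 220: the density bound is (7/8) · 48400/2 = 21175. The integer-valued extremum is e(T(220, 8)) = 21174, which is strictly less than the density bound 21175 since 8 ∤ 220 (the parts of T(220, 8) cannot all be equal).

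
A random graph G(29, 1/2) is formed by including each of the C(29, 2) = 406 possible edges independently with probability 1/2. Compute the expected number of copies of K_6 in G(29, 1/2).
E[# K_6] = C(29, 6) · (1/2)^C(6, 2) = 475020 / 2^15 = 118755/8192 ≈ 14.496460

For each 6-subset S of vertices (there are C(29, 6) = 475020 such S), let X_S = 1 if S induces a K_6 (all C(6, 2) = 15 edges present). Then P(X_S = 1) = (1/2)^15 = 1/32768. By linearity of expectation, E[# K_6] = C(29, 6) · (1/2)^15 = 475020 / 32768 = 118755/8192 ≈ 14.496460.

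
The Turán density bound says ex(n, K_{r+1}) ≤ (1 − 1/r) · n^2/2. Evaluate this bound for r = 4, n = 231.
Turán density bound = (3/4) · 231^2/2 = 160083/8 ≈ 20010.375

Turán's theorem: ex(n, K_{r+1}) is achieved by the complete r-partite Turán graph T(n, r) with parts as balanced as possible, and is at most (1 − 1/r) · n^2/2. For r = 4, n = 231: the density bound is (3/4) · 53361/2 = 160083/8 ≈ 20010.375. The integer-valued extremum is e(T(231, 4)) = 20010, which is strictly less than the density bound 160083/8 since 4 ∤ 231 (the parts of T(231, 4) cannot all be equal).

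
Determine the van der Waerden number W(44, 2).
W(44, 2) = 44 + 1 = 45

A 2-term AP is any pair of integers, so a monochromatic 2-AP exists iff some colour is used at least twice. With 44 colours, the colouring i ↦ i on {1, ..., 44} uses each colour once, avoiding any monochromatic pair, so W(44, 2) > 44. For {1, ..., 45}, pigeonhole forces two integers of the same colour, which form a monochromatic 2-AP. Hence W(44, 2) = 45.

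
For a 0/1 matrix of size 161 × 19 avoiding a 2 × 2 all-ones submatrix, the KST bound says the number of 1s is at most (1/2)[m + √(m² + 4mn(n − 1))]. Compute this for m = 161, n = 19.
z(161, 19; 2, 2) ≤ (1/2)[161 + √(161² + 4·161·19·18)] = (1/2)[161 + √246169] = 328.5771

Kővári–Sós–Turán: let r_1, ..., r_161 be the row sums and z = Σ r_i the total number of 1s. Each pair of columns can share at most one row with both entries 1 (else a 2×2 all-ones block appears), so Σ_i C(r_i, 2) ≤ C(19, 2) = 171. By convexity Σ_i C(r_i, 2) ≥ 161·C(z/161, 2) = z(z − 161)/(2·161), giving z² − 161z − 161·19·18 ≤ 0 and hence z ≤ (1/2)[161 + √(25921 + 4·55062)] = (1/2)[161 + √246169] ≈ (1/2)(161 + 496.1542) = 328.5771.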